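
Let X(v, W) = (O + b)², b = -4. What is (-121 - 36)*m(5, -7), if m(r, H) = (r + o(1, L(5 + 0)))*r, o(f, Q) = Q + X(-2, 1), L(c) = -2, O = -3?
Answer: -40820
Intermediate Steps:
X(v, W) = 49 (X(v, W) = (-3 - 4)² = (-7)² = 49)
o(f, Q) = 49 + Q (o(f, Q) = Q + 49 = 49 + Q)
m(r, H) = r*(47 + r) (m(r, H) = (r + (49 - 2))*r = (r + 47)*r = (47 + r)*r = r*(47 + r))
(-121 - 36)*m(5, -7) = (-121 - 36)*(5*(47 + 5)) = -785*52 = -157*260 = -40820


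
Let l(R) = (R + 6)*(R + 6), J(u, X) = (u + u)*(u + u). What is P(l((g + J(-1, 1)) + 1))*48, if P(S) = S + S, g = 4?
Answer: 21600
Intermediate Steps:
J(u, X) = 4*u² (J(u, X) = (2*u)*(2*u) = 4*u²)
l(R) = (6 + R)² (l(R) = (6 + R)*(6 + R) = (6 + R)²)
P(S) = 2*S
P(l((g + J(-1, 1)) + 1))*48 = (2*(6 + ((4 + 4*(-1)²) + 1))²)*48 = (2*(6 + ((4 + 4*1) + 1))²)*48 = (2*(6 + ((4 + 4) + 1))²)*48 = (2*(6 + (8 + 1))²)*48 = (2*(6 + 9)²)*48 = (2*15²)*48 = (2*225)*48 = 450*48 = 21600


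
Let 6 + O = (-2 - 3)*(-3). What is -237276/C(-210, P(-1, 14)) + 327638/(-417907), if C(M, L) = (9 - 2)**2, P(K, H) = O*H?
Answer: -14167907942/2925349 ≈ -4843.1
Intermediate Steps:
O = 9 (O = -6 + (-2 - 3)*(-3) = -6 - 5*(-3) = -6 + 15 = 9)
P(K, H) = 9*H
C(M, L) = 49 (C(M, L) = 7**2 = 49)
-237276/C(-210, P(-1, 14)) + 327638/(-417907) = -237276/49 + 327638/(-417907) = -237276*1/49 + 327638*(-1/417907) = -237276/49 - 327638/417907 = -14167907942/2925349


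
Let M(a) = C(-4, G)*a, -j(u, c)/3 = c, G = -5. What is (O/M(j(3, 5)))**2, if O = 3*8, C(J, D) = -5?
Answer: 64/625 ≈ 0.10240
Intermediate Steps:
j(u, c) = -3*c
M(a) = -5*a
O = 24
(O/M(j(3, 5)))**2 = (24/((-(-15)*5)))**2 = (24/((-5*(-15))))**2 = (24/75)**2 = (24*(1/75))**2 = (8/25)**2 = 64/625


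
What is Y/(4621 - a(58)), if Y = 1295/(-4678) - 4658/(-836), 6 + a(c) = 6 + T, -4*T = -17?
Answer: 10353752/9027611417 ≈ 0.0011469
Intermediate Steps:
T = 17/4 (T = -¼*(-17) = 17/4 ≈ 4.2500)
a(c) = 17/4 (a(c) = -6 + (6 + 17/4) = -6 + 41/4 = 17/4)
Y = 2588438/488851 (Y = 1295*(-1/4678) - 4658*(-1/836) = -1295/4678 + 2329/418 = 2588438/488851 ≈ 5.2949)
Y/(4621 - a(58)) = 2588438/(488851*(4621 - 1*17/4)) = 2588438/(488851*(4621 - 17/4)) = 2588438/(488851*(18467/4)) = (2588438/488851)*(4/18467) = 10353752/9027611417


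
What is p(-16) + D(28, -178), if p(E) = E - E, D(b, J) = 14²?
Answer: 196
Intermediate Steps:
D(b, J) = 196
p(E) = 0
p(-16) + D(28, -178) = 0 + 196 = 196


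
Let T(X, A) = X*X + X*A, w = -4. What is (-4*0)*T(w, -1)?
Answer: 0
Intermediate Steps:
T(X, A) = X² + A*X
(-4*0)*T(w, -1) = (-4*0)*(-4*(-1 - 4)) = 0*(-4*(-5)) = 0*20 = 0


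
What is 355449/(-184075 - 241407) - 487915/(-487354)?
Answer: 8592389521/51840088657 ≈ 0.16575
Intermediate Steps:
355449/(-184075 - 241407) - 487915/(-487354) = 355449/(-425482) - 487915*(-1/487354) = 355449*(-1/425482) + 487915/487354 = -355449/425482 + 487915/487354 = 8592389521/51840088657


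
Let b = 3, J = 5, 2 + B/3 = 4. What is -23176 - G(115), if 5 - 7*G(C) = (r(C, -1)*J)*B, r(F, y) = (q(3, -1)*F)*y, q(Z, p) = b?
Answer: -172587/7 ≈ -24655.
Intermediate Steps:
B = 6 (B = -6 + 3*4 = -6 + 12 = 6)
q(Z, p) = 3
r(F, y) = 3*F*y (r(F, y) = (3*F)*y = 3*F*y)
G(C) = 5/7 + 90*C/7 (G(C) = 5/7 - (3*C*(-1))*5*6/7 = 5/7 - -3*C*5*6/7 = 5/7 - (-15*C)*6/7 = 5/7 - (-90)*C/7 = 5/7 + 90*C/7)
-23176 - G(115) = -23176 - (5/7 + (90/7)*115) = -23176 - (5/7 + 10350/7) = -23176 - 1*10355/7 = -23176 - 10355/7 = -172587/7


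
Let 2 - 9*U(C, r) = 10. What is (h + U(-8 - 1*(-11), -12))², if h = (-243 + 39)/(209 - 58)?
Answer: 9265936/1846881 ≈ 5.0171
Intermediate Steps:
U(C, r) = -8/9 (U(C, r) = 2/9 - ⅑*10 = 2/9 - 10/9 = -8/9)
h = -204/151 ≈ -1.3510
(h + U(-8 - 1*(-11), -12))² = (-204/151 - 8/9)² = (-3044/1359)² = 9265936/1846881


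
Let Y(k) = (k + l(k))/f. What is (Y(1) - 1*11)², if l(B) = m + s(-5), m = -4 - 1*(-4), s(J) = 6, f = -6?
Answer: 5329/36 ≈ 148.03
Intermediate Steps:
m = 0 (m = -4 + 4 = 0)
l(B) = 6 (l(B) = 0 + 6 = 6)
Y(k) = -1 - k/6 (Y(k) = (k + 6)/(-6) = (6 + k)*(-⅙) = -1 - k/6)
(Y(1) - 1*11)² = ((-1 - ⅙*1) - 1*11)² = ((-1 - ⅙) - 11)² = (-7/6 - 11)² = (-73/6)² = 5329/36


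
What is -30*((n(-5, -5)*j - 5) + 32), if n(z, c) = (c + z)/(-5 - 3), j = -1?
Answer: -1545/2 ≈ -772.50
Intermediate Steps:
n(z, c) = -c/8 - z/8 (n(z, c) = (c + z)/(-8) = (c + z)*(-1/8) = -c/8 - z/8)
-30*((n(-5, -5)*j - 5) + 32) = -30*(((-1/8*(-5) - 1/8*(-5))*(-1) - 5) + 32) = -30*(((5/8 + 5/8)*(-1) - 5) + 32) = -30*(((5/4)*(-1) - 5) + 32) = -30*((-5/4 - 5) + 32) = -30*(-25/4 + 32) = -30*103/4 = -1545/2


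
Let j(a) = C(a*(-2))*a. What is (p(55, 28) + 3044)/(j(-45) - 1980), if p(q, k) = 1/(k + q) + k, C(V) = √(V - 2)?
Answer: -254977/156870 + 254977*√22/3451140 ≈ -1.2789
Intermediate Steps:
C(V) = √(-2 + V)
p(q, k) = k + 1/(k + q)
j(a) = a*√(-2 - 2*a) (j(a) = √(-2 + a*(-2))*a = √(-2 - 2*a)*a = a*√(-2 - 2*a))
(p(55, 28) + 3044)/(j(-45) - 1980) = ((1 + 28² + 28*55)/(28 + 55) + 3044)/(-45*√(-2 - 2*(-45)) - 1980) = ((1 + 784 + 1540)/83 + 3044)/(-45*√(-2 + 90) - 1980) = ((1/83)*2325 + 3044)/(-90*√22 - 1980) = (2325/83 + 3044)/(-90*√22 - 1980) = 254977/(83*(-90*√22 - 1980)) = 254977/(83*(-1980 - 90*√22))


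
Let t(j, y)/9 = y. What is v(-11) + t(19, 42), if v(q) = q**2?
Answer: 499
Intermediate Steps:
t(j, y) = 9*y
v(-11) + t(19, 42) = (-11)**2 + 9*42 = 121 + 378 = 499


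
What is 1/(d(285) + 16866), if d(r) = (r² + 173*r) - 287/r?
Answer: 285/42007573 ≈ 6.7845e-6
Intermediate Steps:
d(r) = r² - 287/r + 173*r
1/(d(285) + 16866) = 1/((-287 + 285²*(173 + 285))/285 + 16866) = 1/((-287 + 81225*458)/285 + 16866) = 1/((-287 + 37201050)/285 + 16866) = 1/((1/285)*37200763 + 16866) = 1/(37200763/285 + 16866) = 1/(42007573/285) = 285/42007573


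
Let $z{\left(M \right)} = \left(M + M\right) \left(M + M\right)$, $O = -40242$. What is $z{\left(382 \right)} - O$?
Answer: $623938$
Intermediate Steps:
$z{\left(M \right)} = 4 M^{2}$ ($z{\left(M \right)} = 2 M 2 M = 4 M^{2}$)
$z{\left(382 \right)} - O = 4 \cdot 382^{2} - -40242 = 4 \cdot 145924 + 40242 = 583696 + 40242 = 623938$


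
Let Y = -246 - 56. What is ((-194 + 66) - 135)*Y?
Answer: 79426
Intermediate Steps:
Y = -302
((-194 + 66) - 135)*Y = ((-194 + 66) - 135)*(-302) = (-128 - 135)*(-302) = -263*(-302) = 79426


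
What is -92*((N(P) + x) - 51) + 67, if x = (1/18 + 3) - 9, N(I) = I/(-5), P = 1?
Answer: 239593/45 ≈ 5324.3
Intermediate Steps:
N(I) = -I/5 (N(I) = I*(-⅕) = -I/5)
x = -107/18 (x = (1/18 + 3) - 9 = 55/18 - 9 = -107/18 ≈ -5.9444)
-92*((N(P) + x) - 51) + 67 = -92*((-⅕*1 - 107/18) - 51) + 67 = -92*((-⅕ - 107/18) - 51) + 67 = -92*(-553/90 - 51) + 67 = -92*(-5143/90) + 67 = 236578/45 + 67 = 239593/45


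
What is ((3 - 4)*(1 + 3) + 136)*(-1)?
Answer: -132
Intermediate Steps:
((3 - 4)*(1 + 3) + 136)*(-1) = (-1*4 + 136)*(-1) = (-4 + 136)*(-1) = 132*(-1) = -132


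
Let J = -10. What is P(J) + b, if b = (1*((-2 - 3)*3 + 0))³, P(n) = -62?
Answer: -3437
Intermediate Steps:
b = -3375 (b = (1*(-5*3 + 0))³ = (1*(-15 + 0))³ = (1*(-15))³ = (-15)³ = -3375)
P(J) + b = -62 - 3375 = -3437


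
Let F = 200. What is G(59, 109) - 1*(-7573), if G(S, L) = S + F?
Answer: 7832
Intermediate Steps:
G(S, L) = 200 + S (G(S, L) = S + 200 = 200 + S)
G(59, 109) - 1*(-7573) = (200 + 59) - 1*(-7573) = 259 + 7573 = 7832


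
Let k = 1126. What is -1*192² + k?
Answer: -35738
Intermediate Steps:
-1*192² + k = -1*192² + 1126 = -1*36864 + 1126 = -36864 + 1126 = -35738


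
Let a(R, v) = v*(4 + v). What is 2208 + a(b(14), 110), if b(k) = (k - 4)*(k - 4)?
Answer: 14748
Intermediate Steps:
b(k) = (-4 + k)² (b(k) = (-4 + k)*(-4 + k) = (-4 + k)²)
2208 + a(b(14), 110) = 2208 + 110*(4 + 110) = 2208 + 110*114 = 2208 + 12540 = 14748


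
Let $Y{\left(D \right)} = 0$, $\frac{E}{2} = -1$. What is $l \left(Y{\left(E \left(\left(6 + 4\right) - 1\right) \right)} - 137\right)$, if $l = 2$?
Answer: $-274$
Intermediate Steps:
$E = -2$ ($E = 2 \left(-1\right) = -2$)
$l \left(Y{\left(E \left(\left(6 + 4\right) - 1\right) \right)} - 137\right) = 2 \left(0 - 137\right) = 2 \left(-137\right) = -274$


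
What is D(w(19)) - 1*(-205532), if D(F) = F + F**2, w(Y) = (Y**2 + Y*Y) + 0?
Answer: 727538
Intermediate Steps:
w(Y) = 2*Y**2 (w(Y) = (Y**2 + Y**2) + 0 = 2*Y**2 + 0 = 2*Y**2)
D(w(19)) - 1*(-205532) = (2*19**2)*(1 + 2*19**2) - 1*(-205532) = (2*361)*(1 + 2*361) + 205532 = 722*(1 + 722) + 205532 = 722*723 + 205532 = 522006 + 205532 = 727538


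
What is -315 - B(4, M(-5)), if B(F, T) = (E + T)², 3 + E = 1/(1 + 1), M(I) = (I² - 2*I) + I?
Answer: -4285/4 ≈ -1071.3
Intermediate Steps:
M(I) = I² - I
E = -5/2 (E = -3 + 1/(1 + 1) = -3 + 1/2 = -3 + ½ = -5/2 ≈ -2.5000)
B(F, T) = (-5/2 + T)²
-315 - B(4, M(-5)) = -315 - (-5 + 2*(-5*(-1 - 5)))²/4 = -315 - (-5 + 2*(-5*(-6)))²/4 = -315 - (-5 + 2*30)²/4 = -315 - (-5 + 60)²/4 = -315 - 55²/4 = -315 - 3025/4 = -4285/4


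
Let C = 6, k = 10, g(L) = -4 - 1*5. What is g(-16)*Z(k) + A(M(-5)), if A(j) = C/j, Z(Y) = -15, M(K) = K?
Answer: 669/5 ≈ 133.80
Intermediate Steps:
g(L) = -9 (g(L) = -4 - 5 = -9)
A(j) = 6/j
g(-16)*Z(k) + A(M(-5)) = -9*(-15) + 6/(-5) = 135 + 6*(-⅕) = 135 - 6/5 = 669/5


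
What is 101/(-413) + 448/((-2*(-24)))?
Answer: 11261/1239 ≈ 9.0888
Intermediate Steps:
101/(-413) + 448/((-2*(-24))) = 101*(-1/413) + 448/48 = -101/413 + 448*(1/48) = -101/413 + 28/3 = 11261/1239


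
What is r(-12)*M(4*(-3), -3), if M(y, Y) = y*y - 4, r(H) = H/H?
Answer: 140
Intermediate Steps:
r(H) = 1
M(y, Y) = -4 + y² (M(y, Y) = y² - 4 = -4 + y²)
r(-12)*M(4*(-3), -3) = 1*(-4 + (4*(-3))²) = 1*(-4 + (-12)²) = 1*(-4 + 144) = 1*140 = 140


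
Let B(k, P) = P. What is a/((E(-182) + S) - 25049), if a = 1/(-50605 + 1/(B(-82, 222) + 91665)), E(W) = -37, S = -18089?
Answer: 91887/200761230047950 ≈ 4.5769e-10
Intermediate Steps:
a = -91887/4649941634 (a = 1/(-50605 + 1/(222 + 91665)) = 1/(-50605 + 1/91887) = 1/(-4649941634/91887) = -91887/4649941634 ≈ -1.9761e-5)
a/((E(-182) + S) - 25049) = -91887/(4649941634*((-37 - 18089) - 25049)) = -91887/(4649941634*(-18126 - 25049)) = -91887/4649941634/(-43175) = -91887/4649941634*(-1/43175) = 91887/200761230047950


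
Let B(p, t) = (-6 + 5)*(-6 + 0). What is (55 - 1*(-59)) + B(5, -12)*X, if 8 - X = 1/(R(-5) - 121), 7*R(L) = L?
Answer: 23011/142 ≈ 162.05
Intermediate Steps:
R(L) = L/7
B(p, t) = 6 (B(p, t) = -1*(-6) = 6)
X = 6823/852 (X = 8 - 1/((1/7)*(-5) - 121) = 8 - 1/(-5/7 - 121) = 8 - 1/(-852/7) = 8 - 1*(-7/852) = 8 + 7/852 = 6823/852 ≈ 8.0082)
(55 - 1*(-59)) + B(5, -12)*X = (55 - 1*(-59)) + 6*(6823/852) = (55 + 59) + 6823/142 = 114 + 6823/142 = 23011/142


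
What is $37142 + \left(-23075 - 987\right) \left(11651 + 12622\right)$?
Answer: $-584019784$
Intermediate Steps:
$37142 + \left(-23075 - 987\right) \left(11651 + 12622\right) = 37142 - 584056926 = -584019784$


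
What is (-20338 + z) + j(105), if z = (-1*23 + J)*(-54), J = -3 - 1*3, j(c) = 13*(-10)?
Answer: -18902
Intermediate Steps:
j(c) = -130
J = -6 (J = -3 - 3 = -6)
z = 1566 (z = (-1*23 - 6)*(-54) = (-23 - 6)*(-54) = -29*(-54) = 1566)
(-20338 + z) + j(105) = (-20338 + 1566) - 130 = -18772 - 130 = -18902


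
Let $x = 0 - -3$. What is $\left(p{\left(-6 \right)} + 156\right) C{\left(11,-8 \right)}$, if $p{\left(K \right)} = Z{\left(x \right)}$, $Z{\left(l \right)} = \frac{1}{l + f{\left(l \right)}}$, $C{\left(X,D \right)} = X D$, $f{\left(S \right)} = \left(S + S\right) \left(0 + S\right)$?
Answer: $- \frac{288376}{21} \approx -13732.0$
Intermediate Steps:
$f{\left(S \right)} = 2 S^{2}$ ($f{\left(S \right)} = 2 S S = 2 S^{2}$)
$C{\left(X,D \right)} = D X$
$x = 3$ ($x = 0 + 3 = 3$)
$Z{\left(l \right)} = \frac{1}{l + 2 l^{2}}$
$p{\left(K \right)} = \frac{1}{21}$ ($p{\left(K \right)} = \frac{1}{3 \left(1 + 2 \cdot 3\right)} = \frac{1}{3 \left(1 + 6\right)} = \frac{1}{3 \cdot 7} = \frac{1}{3} \cdot \frac{1}{7} = \frac{1}{21}$)
$\left(p{\left(-6 \right)} + 156\right) C{\left(11,-8 \right)} = \left(\frac{1}{21} + 156\right) \left(\left(-8\right) 11\right) = \frac{3277}{21} \left(-88\right) = - \frac{288376}{21}$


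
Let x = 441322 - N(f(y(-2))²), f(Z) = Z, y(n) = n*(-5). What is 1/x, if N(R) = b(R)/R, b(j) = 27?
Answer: 100/44132173 ≈ 2.2659e-6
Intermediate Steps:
y(n) = -5*n
N(R) = 27/R
x = 44132173/100 (x = 441322 - 27/((-5*(-2))²) = 441322 - 27/(10²) = 441322 - 27/100 = 44132173/100 ≈ 4.4132e+5)
1/x = 1/(44132173/100) = 100/44132173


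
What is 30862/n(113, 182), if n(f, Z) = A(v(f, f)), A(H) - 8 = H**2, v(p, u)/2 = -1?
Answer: 15431/6 ≈ 2571.8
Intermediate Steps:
v(p, u) = -2 (v(p, u) = 2*(-1) = -2)
A(H) = 8 + H**2
n(f, Z) = 12 (n(f, Z) = 8 + (-2)**2 = 8 + 4 = 12)
30862/n(113, 182) = 30862/12 = 30862*(1/12) = 15431/6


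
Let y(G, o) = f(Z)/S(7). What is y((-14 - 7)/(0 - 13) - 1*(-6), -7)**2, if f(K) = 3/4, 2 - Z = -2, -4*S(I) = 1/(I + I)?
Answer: 1764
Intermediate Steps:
S(I) = -1/(8*I) (S(I) = -1/(4*(I + I)) = -1/(2*I)/4 = -1/(8*I))
Z = 4 (Z = 2 - 1*(-2) = 2 + 2 = 4)
f(K) = 3/4 (f(K) = 3*(1/4) = 3/4)
y(G, o) = -42 (y(G, o) = 3/(4*((-1/8/7))) = 3/(4*((-1/8*1/7))) = 3/(4*(-1/56)) = (3/4)*(-56) = -42)
y((-14 - 7)/(0 - 13) - 1*(-6), -7)**2 = (-42)**2 = 1764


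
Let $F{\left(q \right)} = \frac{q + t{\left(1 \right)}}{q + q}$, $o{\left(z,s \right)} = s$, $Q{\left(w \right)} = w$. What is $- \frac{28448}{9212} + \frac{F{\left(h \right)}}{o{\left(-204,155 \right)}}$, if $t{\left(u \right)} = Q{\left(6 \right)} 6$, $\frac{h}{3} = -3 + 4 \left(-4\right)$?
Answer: $- \frac{5981937}{1937810} \approx -3.087$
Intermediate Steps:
$h = -57$ ($h = 3 \left(-3 + 4 \left(-4\right)\right) = 3 \left(-3 - 16\right) = 3 \left(-19\right) = -57$)
$t{\left(u \right)} = 36$ ($t{\left(u \right)} = 6 \cdot 6 = 36$)
$F{\left(q \right)} = \frac{36 + q}{2 q}$ ($F{\left(q \right)} = \frac{q + 36}{q + q} = \frac{36 + q}{2 q}$)
$- \frac{28448}{9212} + \frac{F{\left(h \right)}}{o{\left(-204,155 \right)}} = - \frac{28448}{9212} + \frac{\frac{1}{2} \frac{1}{-57} \left(36 - 57\right)}{155} = \left(-28448\right) \frac{1}{9212} + \frac{1}{2} \left(- \frac{1}{57}\right) \left(-21\right) \frac{1}{155} = - \frac{1016}{329} + \frac{7}{38} \cdot \frac{1}{155} = - \frac{1016}{329} + \frac{7}{5890} = - \frac{5981937}{1937810}$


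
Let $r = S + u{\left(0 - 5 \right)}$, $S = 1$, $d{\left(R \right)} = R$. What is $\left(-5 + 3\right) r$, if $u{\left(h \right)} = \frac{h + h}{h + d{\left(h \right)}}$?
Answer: $-4$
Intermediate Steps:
$u{\left(h \right)} = 1$ ($u{\left(h \right)} = \frac{h + h}{h + h} = \frac{2 h}{2 h} = 2 h \frac{1}{2 h} = 1$)
$r = 2$ ($r = 1 + 1 = 2$)
$\left(-5 + 3\right) r = \left(-5 + 3\right) 2 = \left(-2\right) 2 = -4$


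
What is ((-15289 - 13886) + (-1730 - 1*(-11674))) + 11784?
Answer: -7447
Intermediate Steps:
((-15289 - 13886) + (-1730 - 1*(-11674))) + 11784 = (-29175 + (-1730 + 11674)) + 11784 = (-29175 + 9944) + 11784 = -19231 + 11784 = -7447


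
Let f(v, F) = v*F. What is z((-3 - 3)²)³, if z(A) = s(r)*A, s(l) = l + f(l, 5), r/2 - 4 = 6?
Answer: 80621568000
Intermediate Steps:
r = 20 (r = 8 + 2*6 = 8 + 12 = 20)
f(v, F) = F*v
s(l) = 6*l (s(l) = l + 5*l = 6*l)
z(A) = 120*A (z(A) = (6*20)*A = 120*A)
z((-3 - 3)²)³ = (120*(-3 - 3)²)³ = (120*(-6)²)³ = (120*36)³ = 4320³ = 80621568000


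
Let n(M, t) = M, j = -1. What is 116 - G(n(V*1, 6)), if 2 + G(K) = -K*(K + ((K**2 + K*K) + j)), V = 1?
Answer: 120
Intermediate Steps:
G(K) = -2 - K*(-1 + K + 2*K**2) (G(K) = -2 - K*(K + ((K**2 + K*K) - 1)) = -2 - K*(K + ((K**2 + K**2) - 1)) = -2 - K*(K + (2*K**2 - 1)) = -2 - K*(K + (-1 + 2*K**2)) = -2 - K*(-1 + K + 2*K**2))
116 - G(n(V*1, 6)) = 116 - (-2 + 1*1 - (1*1)**2 - 2*1**3) = 116 - (-2 + 1 - 1*1**2 - 2*1**3) = 116 - (-2 + 1 - 1*1 - 2*1) = 116 - (-2 + 1 - 1 - 2) = 116 - 1*(-4) = 116 + 4 = 120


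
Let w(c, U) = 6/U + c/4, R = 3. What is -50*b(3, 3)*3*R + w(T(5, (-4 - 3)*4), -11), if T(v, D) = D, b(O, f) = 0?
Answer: -83/11 ≈ -7.5455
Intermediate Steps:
w(c, U) = 6/U + c/4 (w(c, U) = 6/U + c*(1/4) = 6/U + c/4)
-50*b(3, 3)*3*R + w(T(5, (-4 - 3)*4), -11) = -50*0*3*3 + (6/(-11) + ((-4 - 3)*4)/4) = -0*3 + (6*(-1/11) + (-7*4)/4) = -50*0 + (-6/11 + (1/4)*(-28)) = 0 + (-6/11 - 7) = 0 - 83/11 = -83/11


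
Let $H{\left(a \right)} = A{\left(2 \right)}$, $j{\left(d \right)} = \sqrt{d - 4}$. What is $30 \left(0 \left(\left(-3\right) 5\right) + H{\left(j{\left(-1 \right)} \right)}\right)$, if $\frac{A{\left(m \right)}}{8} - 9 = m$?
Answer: $2640$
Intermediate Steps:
$A{\left(m \right)} = 72 + 8 m$
$j{\left(d \right)} = \sqrt{-4 + d}$
$H{\left(a \right)} = 88$ ($H{\left(a \right)} = 72 + 8 \cdot 2 = 72 + 16 = 88$)
$30 \left(0 \left(\left(-3\right) 5\right) + H{\left(j{\left(-1 \right)} \right)}\right) = 30 \left(0 \left(\left(-3\right) 5\right) + 88\right) = 30 \left(0 \left(-15\right) + 88\right) = 30 \left(0 + 88\right) = 30 \cdot 88 = 2640$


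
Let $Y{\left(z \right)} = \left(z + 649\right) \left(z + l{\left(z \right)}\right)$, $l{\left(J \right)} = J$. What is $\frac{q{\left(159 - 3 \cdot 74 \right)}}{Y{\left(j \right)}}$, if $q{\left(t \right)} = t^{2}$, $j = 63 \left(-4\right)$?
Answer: $- \frac{63}{3176} \approx -0.019836$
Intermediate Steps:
$j = -252$
$Y{\left(z \right)} = 2 z \left(649 + z\right)$ ($Y{\left(z \right)} = \left(z + 649\right) \left(z + z\right) = \left(649 + z\right) 2 z = 2 z \left(649 + z\right)$)
$\frac{q{\left(159 - 3 \cdot 74 \right)}}{Y{\left(j \right)}} = \frac{\left(159 - 3 \cdot 74\right)^{2}}{2 \left(-252\right) \left(649 - 252\right)} = \frac{\left(159 - 222\right)^{2}}{2 \left(-252\right) 397} = \frac{\left(159 - 222\right)^{2}}{-200088} = \left(-63\right)^{2} \left(- \frac{1}{200088}\right) = 3969 \left(- \frac{1}{200088}\right) = - \frac{63}{3176}$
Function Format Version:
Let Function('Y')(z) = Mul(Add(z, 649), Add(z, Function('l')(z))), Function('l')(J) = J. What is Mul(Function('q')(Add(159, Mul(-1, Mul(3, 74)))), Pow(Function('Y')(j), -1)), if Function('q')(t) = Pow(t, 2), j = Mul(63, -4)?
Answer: Rational(-63, 3176) ≈ -0.019836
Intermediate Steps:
j = -252
Function('Y')(z) = Mul(2, z, Add(649, z)) (Function('Y')(z) = Mul(Add(z, 649), Add(z, z)) = Mul(Add(649, z), Mul(2, z)) = Mul(2, z, Add(649, z)))
Mul(Function('q')(Add(159, Mul(-1, Mul(3, 74)))), Pow(Function('Y')(j), -1)) = Mul(Pow(Add(159, Mul(-1, Mul(3, 74))), 2), Pow(Mul(2, -252, Add(649, -252)), -1)) = Mul(Pow(Add(159, Mul(-1, 222)), 2), Pow(Mul(2, -252, 397), -1)) = Mul(Pow(Add(159, -222), 2), Pow(-200088, -1)) = Mul(Pow(-63, 2), Rational(-1, 200088)) = Mul(3969, Rational(-1, 200088)) = Rational(-63, 3176)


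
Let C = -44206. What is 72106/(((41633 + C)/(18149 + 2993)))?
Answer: -49176292/83 ≈ -5.9249e+5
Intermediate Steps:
72106/(((41633 + C)/(18149 + 2993))) = 72106/(((41633 - 44206)/(18149 + 2993))) = 72106/((-2573/21142)) = 72106/((-2573*1/21142)) = 72106/(-83/682) = 72106*(-682/83) = -49176292/83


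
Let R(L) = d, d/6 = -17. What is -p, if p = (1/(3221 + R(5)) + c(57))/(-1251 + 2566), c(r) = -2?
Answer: 6237/4101485 ≈ 0.0015207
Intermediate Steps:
d = -102 (d = 6*(-17) = -102)
R(L) = -102
p = -6237/4101485 (p = (1/(3221 - 102) - 2)/(-1251 + 2566) = (1/3119 - 2)/1315 = (1/3119 - 2)*(1/1315) = -6237/3119*1/1315 = -6237/4101485 ≈ -0.0015207)
-p = -1*(-6237/4101485) = 6237/4101485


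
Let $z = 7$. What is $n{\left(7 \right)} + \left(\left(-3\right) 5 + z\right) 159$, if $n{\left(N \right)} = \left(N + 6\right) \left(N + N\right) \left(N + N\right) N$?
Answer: $16564$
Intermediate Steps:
$n{\left(N \right)} = 4 N^{3} \left(6 + N\right)$ ($n{\left(N \right)} = \left(6 + N\right) 2 N 2 N N = 2 N \left(6 + N\right) 2 N^{2} = 4 N^{3} \left(6 + N\right)$)
$n{\left(7 \right)} + \left(\left(-3\right) 5 + z\right) 159 = 4 \cdot 7^{3} \left(6 + 7\right) + \left(\left(-3\right) 5 + 7\right) 159 = 4 \cdot 343 \cdot 13 + \left(-15 + 7\right) 159 = 17836 - 1272 = 16564$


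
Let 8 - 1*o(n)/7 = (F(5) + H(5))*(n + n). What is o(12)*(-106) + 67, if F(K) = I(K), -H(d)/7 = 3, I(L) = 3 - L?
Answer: -415453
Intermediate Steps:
H(d) = -21 (H(d) = -7*3 = -21)
F(K) = 3 - K
o(n) = 56 + 322*n (o(n) = 56 - 7*((3 - 1*5) - 21)*(n + n) = 56 - 7*((3 - 5) - 21)*2*n = 56 - 7*(-2 - 21)*2*n = 56 - (-161)*2*n = 56 - (-322)*n = 56 + 322*n)
o(12)*(-106) + 67 = (56 + 322*12)*(-106) + 67 = (56 + 3864)*(-106) + 67 = 3920*(-106) + 67 = -415520 + 67 = -415453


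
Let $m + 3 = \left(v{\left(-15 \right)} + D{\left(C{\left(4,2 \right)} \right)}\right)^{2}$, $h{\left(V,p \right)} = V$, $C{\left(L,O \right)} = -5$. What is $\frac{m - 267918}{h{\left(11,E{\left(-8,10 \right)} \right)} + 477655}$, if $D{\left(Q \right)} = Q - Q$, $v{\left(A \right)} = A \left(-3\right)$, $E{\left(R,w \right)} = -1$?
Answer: $- \frac{14772}{26537} \approx -0.55666$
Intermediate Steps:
$v{\left(A \right)} = - 3 A$
$D{\left(Q \right)} = 0$
$m = 2022$ ($m = -3 + \left(\left(-3\right) \left(-15\right) + 0\right)^{2} = -3 + \left(45 + 0\right)^{2} = -3 + 45^{2} = -3 + 2025 = 2022$)
$\frac{m - 267918}{h{\left(11,E{\left(-8,10 \right)} \right)} + 477655} = \frac{2022 - 267918}{11 + 477655} = - \frac{265896}{477666} = \left(-265896\right) \frac{1}{477666} = - \frac{14772}{26537}$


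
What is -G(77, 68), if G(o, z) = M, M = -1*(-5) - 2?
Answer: -3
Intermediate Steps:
M = 3 (M = 5 - 2 = 3)
G(o, z) = 3
-G(77, 68) = -1*3 = -3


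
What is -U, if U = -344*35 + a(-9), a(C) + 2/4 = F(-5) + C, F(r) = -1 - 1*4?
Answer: 24109/2 ≈ 12055.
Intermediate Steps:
F(r) = -5 (F(r) = -1 - 4 = -5)
a(C) = -11/2 + C (a(C) = -1/2 + (-5 + C) = -11/2 + C)
U = -24109/2 (U = -344*35 + (-11/2 - 9) = -12040 - 29/2 = -24109/2 ≈ -12055.)
-U = -1*(-24109/2) = 24109/2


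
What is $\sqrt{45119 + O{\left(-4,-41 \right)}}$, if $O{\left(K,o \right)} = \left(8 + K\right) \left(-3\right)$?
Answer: $\sqrt{45107} \approx 212.38$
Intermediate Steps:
$O{\left(K,o \right)} = -24 - 3 K$
$\sqrt{45119 + O{\left(-4,-41 \right)}} = \sqrt{45119 - 12} = \sqrt{45107}$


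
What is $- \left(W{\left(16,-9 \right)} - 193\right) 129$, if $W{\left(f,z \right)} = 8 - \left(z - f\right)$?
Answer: $20640$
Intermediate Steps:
$W{\left(f,z \right)} = 8 + f - z$ ($W{\left(f,z \right)} = 8 + \left(f - z\right) = 8 + f - z$)
$- \left(W{\left(16,-9 \right)} - 193\right) 129 = - \left(\left(8 + 16 - -9\right) - 193\right) 129 = - \left(\left(8 + 16 + 9\right) - 193\right) 129 = - \left(33 - 193\right) 129 = - \left(-160\right) 129 = \left(-1\right) \left(-20640\right) = 20640$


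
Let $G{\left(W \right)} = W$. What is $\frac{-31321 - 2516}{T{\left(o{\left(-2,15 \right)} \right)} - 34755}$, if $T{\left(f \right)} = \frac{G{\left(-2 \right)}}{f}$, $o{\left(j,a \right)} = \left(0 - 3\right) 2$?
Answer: $\frac{101511}{104264} \approx 0.9736$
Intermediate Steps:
$o{\left(j,a \right)} = -6$ ($o{\left(j,a \right)} = \left(-3\right) 2 = -6$)
$T{\left(f \right)} = - \frac{2}{f}$
$\frac{-31321 - 2516}{T{\left(o{\left(-2,15 \right)} \right)} - 34755} = \frac{-31321 - 2516}{- \frac{2}{-6} - 34755} = - \frac{33837}{\left(-2\right) \left(- \frac{1}{6}\right) - 34755} = - \frac{33837}{\frac{1}{3} - 34755} = - \frac{33837}{- \frac{104264}{3}} = \left(-33837\right) \left(- \frac{3}{104264}\right) = \frac{101511}{104264}$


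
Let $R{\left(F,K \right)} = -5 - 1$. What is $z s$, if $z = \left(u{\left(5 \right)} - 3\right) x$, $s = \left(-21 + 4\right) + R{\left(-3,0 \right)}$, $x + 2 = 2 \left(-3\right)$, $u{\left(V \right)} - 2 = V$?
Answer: $736$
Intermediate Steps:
$R{\left(F,K \right)} = -6$ ($R{\left(F,K \right)} = -5 - 1 = -6$)
$u{\left(V \right)} = 2 + V$
$x = -8$ ($x = -2 + 2 \left(-3\right) = -2 - 6 = -8$)
$s = -23$ ($s = \left(-21 + 4\right) - 6 = -17 - 6 = -23$)
$z = -32$ ($z = \left(\left(2 + 5\right) - 3\right) \left(-8\right) = \left(7 - 3\right) \left(-8\right) = 4 \left(-8\right) = -32$)
$z s = \left(-32\right) \left(-23\right) = 736$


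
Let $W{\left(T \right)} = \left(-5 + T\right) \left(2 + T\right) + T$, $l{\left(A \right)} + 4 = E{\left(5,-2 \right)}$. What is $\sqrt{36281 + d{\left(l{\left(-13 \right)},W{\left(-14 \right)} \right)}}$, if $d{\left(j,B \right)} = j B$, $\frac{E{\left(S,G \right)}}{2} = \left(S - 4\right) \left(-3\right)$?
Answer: $\sqrt{34141} \approx 184.77$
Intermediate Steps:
$E{\left(S,G \right)} = 24 - 6 S$ ($E{\left(S,G \right)} = 2 \left(S - 4\right) \left(-3\right) = 2 \left(-4 + S\right) \left(-3\right) = 2 \left(12 - 3 S\right) = 24 - 6 S$)
$l{\left(A \right)} = -10$ ($l{\left(A \right)} = -4 + \left(24 - 30\right) = -4 - 6 = -10$)
$W{\left(T \right)} = T + \left(-5 + T\right) \left(2 + T\right)$
$d{\left(j,B \right)} = B j$
$\sqrt{36281 + d{\left(l{\left(-13 \right)},W{\left(-14 \right)} \right)}} = \sqrt{36281 + \left(-10 + \left(-14\right)^{2} - -28\right) \left(-10\right)} = \sqrt{36281 + \left(-10 + 196 + 28\right) \left(-10\right)} = \sqrt{36281 + 214 \left(-10\right)} = \sqrt{36281 - 2140} = \sqrt{34141}$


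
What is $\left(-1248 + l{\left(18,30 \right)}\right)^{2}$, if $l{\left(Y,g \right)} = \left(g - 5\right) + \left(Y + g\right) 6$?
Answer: $874225$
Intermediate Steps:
$l{\left(Y,g \right)} = -5 + 6 Y + 7 g$ ($l{\left(Y,g \right)} = \left(-5 + g\right) + \left(6 Y + 6 g\right) = -5 + 6 Y + 7 g$)
$\left(-1248 + l{\left(18,30 \right)}\right)^{2} = \left(-1248 + \left(-5 + 6 \cdot 18 + 7 \cdot 30\right)\right)^{2} = \left(-1248 + \left(-5 + 108 + 210\right)\right)^{2} = \left(-1248 + 313\right)^{2} = \left(-935\right)^{2} = 874225$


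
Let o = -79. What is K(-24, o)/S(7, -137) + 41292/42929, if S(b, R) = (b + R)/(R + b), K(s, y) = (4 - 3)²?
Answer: 84221/42929 ≈ 1.9619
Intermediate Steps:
K(s, y) = 1 (K(s, y) = 1² = 1)
S(b, R) = 1 (S(b, R) = (R + b)/(R + b) = 1)
K(-24, o)/S(7, -137) + 41292/42929 = 1/1 + 41292/42929 = 1*1 + 41292*(1/42929) = 1 + 41292/42929 = 84221/42929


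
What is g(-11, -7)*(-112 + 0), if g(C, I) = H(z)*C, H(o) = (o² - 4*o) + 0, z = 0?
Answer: 0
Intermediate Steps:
H(o) = o² - 4*o
g(C, I) = 0 (g(C, I) = (0*(-4 + 0))*C = (0*(-4))*C = 0*C = 0)
g(-11, -7)*(-112 + 0) = 0*(-112 + 0) = 0*(-112) = 0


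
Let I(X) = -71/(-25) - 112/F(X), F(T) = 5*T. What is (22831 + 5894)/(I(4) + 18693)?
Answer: 239375/155752 ≈ 1.5369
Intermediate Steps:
I(X) = 71/25 - 112/(5*X) (I(X) = -71/(-25) - 112*1/(5*X) = -71*(-1/25) - 112/(5*X) = 71/25 - 112/(5*X))
(22831 + 5894)/(I(4) + 18693) = (22831 + 5894)/((1/25)*(-560 + 71*4)/4 + 18693) = 28725/((1/25)*(¼)*(-560 + 284) + 18693) = 28725/((1/25)*(¼)*(-276) + 18693) = 28725/(-69/25 + 18693) = 28725/(467256/25) = 28725*(25/467256) = 239375/155752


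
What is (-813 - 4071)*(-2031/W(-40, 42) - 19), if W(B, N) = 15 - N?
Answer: -823768/3 ≈ -2.7459e+5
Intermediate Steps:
(-813 - 4071)*(-2031/W(-40, 42) - 19) = (-813 - 4071)*(-2031/(15 - 1*42) - 19) = -4884*(-2031/(15 - 42) - 19) = -4884*(-2031/(-27) - 19) = -4884*(-2031*(-1/27) - 19) = -4884*(677/9 - 19) = -4884*506/9 = -823768/3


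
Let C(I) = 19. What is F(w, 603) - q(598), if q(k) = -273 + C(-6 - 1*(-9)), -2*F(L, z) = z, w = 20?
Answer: -95/2 ≈ -47.500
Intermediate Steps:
F(L, z) = -z/2
q(k) = -254 (q(k) = -273 + 19 = -254)
F(w, 603) - q(598) = -½*603 - 1*(-254) = -603/2 + 254 = -95/2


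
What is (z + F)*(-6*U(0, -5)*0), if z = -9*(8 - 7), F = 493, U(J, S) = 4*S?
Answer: 0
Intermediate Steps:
z = -9 (z = -9*1 = -9)
(z + F)*(-6*U(0, -5)*0) = (-9 + 493)*(-24*(-5)*0) = 484*(-6*(-20)*0) = 484*(120*0) = 484*0 = 0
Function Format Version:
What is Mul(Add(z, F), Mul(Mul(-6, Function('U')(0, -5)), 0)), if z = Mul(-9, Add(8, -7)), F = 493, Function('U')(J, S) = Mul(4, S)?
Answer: 0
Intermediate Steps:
z = -9 (z = Mul(-9, 1) = -9)
Mul(Add(z, F), Mul(Mul(-6, Function('U')(0, -5)), 0)) = Mul(Add(-9, 493), Mul(Mul(-6, Mul(4, -5)), 0)) = Mul(484, Mul(Mul(-6, -20), 0)) = Mul(484, Mul(120, 0)) = Mul(484, 0) = 0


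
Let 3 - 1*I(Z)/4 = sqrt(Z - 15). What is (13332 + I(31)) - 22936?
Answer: -9608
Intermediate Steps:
I(Z) = 12 - 4*sqrt(-15 + Z) (I(Z) = 12 - 4*sqrt(Z - 15) = 12 - 4*sqrt(-15 + Z))
(13332 + I(31)) - 22936 = (13332 + (12 - 4*sqrt(-15 + 31))) - 22936 = (13332 + (12 - 4*sqrt(16))) - 22936 = (13332 + (12 - 4*4)) - 22936 = (13332 + (12 - 16)) - 22936 = (13332 - 4) - 22936 = 13328 - 22936 = -9608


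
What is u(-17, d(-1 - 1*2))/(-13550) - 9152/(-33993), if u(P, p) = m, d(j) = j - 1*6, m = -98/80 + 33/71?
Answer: 352260654887/1308118626000 ≈ 0.26929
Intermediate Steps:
m = -2159/2840 (m = -98*1/80 + 33*(1/71) = -49/40 + 33/71 = -2159/2840 ≈ -0.76021)
d(j) = -6 + j (d(j) = j - 6 = -6 + j)
u(P, p) = -2159/2840
u(-17, d(-1 - 1*2))/(-13550) - 9152/(-33993) = -2159/2840/(-13550) - 9152/(-33993) = -2159/2840*(-1/13550) - 9152*(-1/33993) = 2159/38482000 + 9152/33993 = 352260654887/1308118626000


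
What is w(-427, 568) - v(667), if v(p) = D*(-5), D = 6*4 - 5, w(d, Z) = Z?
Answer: 663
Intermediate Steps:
D = 19 (D = 24 - 5 = 19)
v(p) = -95 (v(p) = 19*(-5) = -95)
w(-427, 568) - v(667) = 568 - 1*(-95) = 568 + 95 = 663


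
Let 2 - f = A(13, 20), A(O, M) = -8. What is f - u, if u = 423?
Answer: -413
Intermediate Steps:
f = 10 (f = 2 - 1*(-8) = 2 + 8 = 10)
f - u = 10 - 1*423 = 10 - 423 = -413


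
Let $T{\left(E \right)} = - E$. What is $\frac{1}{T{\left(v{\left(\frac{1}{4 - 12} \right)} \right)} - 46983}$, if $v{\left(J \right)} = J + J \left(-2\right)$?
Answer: $- \frac{8}{375865} \approx -2.1284 \cdot 10^{-5}$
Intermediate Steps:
$v{\left(J \right)} = - J$ ($v{\left(J \right)} = J - 2 J = - J$)
$\frac{1}{T{\left(v{\left(\frac{1}{4 - 12} \right)} \right)} - 46983} = \frac{1}{- \frac{-1}{4 - 12} - 46983} = \frac{1}{- \frac{-1}{-8} - 46983} = \frac{1}{- \frac{\left(-1\right) \left(-1\right)}{8} - 46983} = \frac{1}{\left(-1\right) \frac{1}{8} - 46983} = \frac{1}{- \frac{1}{8} - 46983} = \frac{1}{- \frac{375865}{8}} = - \frac{8}{375865}$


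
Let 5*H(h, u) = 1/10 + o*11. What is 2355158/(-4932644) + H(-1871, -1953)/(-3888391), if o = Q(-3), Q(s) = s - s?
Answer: -57236095433943/119875303348775 ≈ -0.47746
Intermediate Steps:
Q(s) = 0
o = 0
H(h, u) = 1/50 (H(h, u) = (1/10 + 0*11)/5 = (1/10 + 0)/5 = (1/5)*(1/10) = 1/50)
2355158/(-4932644) + H(-1871, -1953)/(-3888391) = 2355158/(-4932644) + (1/50)/(-3888391) = 2355158*(-1/4932644) + (1/50)*(-1/3888391) = -1177579/2466322 - 1/194419550 = -57236095433943/119875303348775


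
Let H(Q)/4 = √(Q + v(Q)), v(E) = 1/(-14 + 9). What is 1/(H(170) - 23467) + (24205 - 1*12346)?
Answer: 32653600567264/2753486861 - 4*√4245/2753486861 ≈ 11859.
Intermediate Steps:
v(E) = -⅕ (v(E) = 1/(-5) = -⅕)
H(Q) = 4*√(-⅕ + Q) (H(Q) = 4*√(Q - ⅕) = 4*√(-⅕ + Q))
1/(H(170) - 23467) + (24205 - 1*12346) = 1/(4*√(-5 + 25*170)/5 - 23467) + (24205 - 1*12346) = 1/(4*√(-5 + 4250)/5 - 23467) + (24205 - 12346) = 1/(4*√4245/5 - 23467) + 11859 = 1/(-23467 + 4*√4245/5) + 11859 = 11859 + 1/(-23467 + 4*√4245/5)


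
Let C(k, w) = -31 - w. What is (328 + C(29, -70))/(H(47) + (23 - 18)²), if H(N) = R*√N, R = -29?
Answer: -25/106 - 29*√47/106 ≈ -2.1115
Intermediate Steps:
H(N) = -29*√N
(328 + C(29, -70))/(H(47) + (23 - 18)²) = (328 + (-31 - 1*(-70)))/(-29*√47 + (23 - 18)²) = (328 + (-31 + 70))/(-29*√47 + 5²) = (328 + 39)/(-29*√47 + 25) = 367/(25 - 29*√47)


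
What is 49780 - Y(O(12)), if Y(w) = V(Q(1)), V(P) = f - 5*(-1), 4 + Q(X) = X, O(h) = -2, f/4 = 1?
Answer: 49771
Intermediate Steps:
f = 4 (f = 4*1 = 4)
Q(X) = -4 + X
V(P) = 9 (V(P) = 4 - 5*(-1) = 4 + 5 = 9)
Y(w) = 9
49780 - Y(O(12)) = 49780 - 1*9 = 49780 - 9 = 49771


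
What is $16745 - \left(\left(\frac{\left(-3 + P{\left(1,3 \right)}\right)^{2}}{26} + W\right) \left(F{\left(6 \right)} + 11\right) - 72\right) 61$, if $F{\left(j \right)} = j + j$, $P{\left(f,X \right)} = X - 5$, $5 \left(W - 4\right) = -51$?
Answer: $\frac{3703253}{130} \approx 28487.0$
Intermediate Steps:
$W = - \frac{31}{5}$ ($W = 4 + \frac{1}{5} \left(-51\right) = 4 - \frac{51}{5} = - \frac{31}{5} \approx -6.2$)
$P{\left(f,X \right)} = -5 + X$
$F{\left(j \right)} = 2 j$
$16745 - \left(\left(\frac{\left(-3 + P{\left(1,3 \right)}\right)^{2}}{26} + W\right) \left(F{\left(6 \right)} + 11\right) - 72\right) 61 = 16745 - \left(\left(\frac{\left(-3 + \left(-5 + 3\right)\right)^{2}}{26} - \frac{31}{5}\right) \left(2 \cdot 6 + 11\right) - 72\right) 61 = 16745 - \left(\left(\left(-3 - 2\right)^{2} \cdot \frac{1}{26} - \frac{31}{5}\right) \left(12 + 11\right) - 72\right) 61 = 16745 - \left(\left(\left(-5\right)^{2} \cdot \frac{1}{26} - \frac{31}{5}\right) 23 - 72\right) 61 = 16745 - \left(\left(25 \cdot \frac{1}{26} - \frac{31}{5}\right) 23 - 72\right) 61 = 16745 - \left(\left(\frac{25}{26} - \frac{31}{5}\right) 23 - 72\right) 61 = 16745 - \left(\left(- \frac{681}{130}\right) 23 - 72\right) 61 = 16745 - \left(- \frac{15663}{130} - 72\right) 61 = 16745 - \left(- \frac{25023}{130}\right) 61 = 16745 - - \frac{1526403}{130} = 16745 + \frac{1526403}{130} = \frac{3703253}{130}$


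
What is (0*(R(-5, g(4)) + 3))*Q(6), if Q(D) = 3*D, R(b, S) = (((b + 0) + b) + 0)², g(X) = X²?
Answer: 0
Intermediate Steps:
R(b, S) = 4*b² (R(b, S) = ((b + b) + 0)² = (2*b + 0)² = (2*b)² = 4*b²)
(0*(R(-5, g(4)) + 3))*Q(6) = (0*(4*(-5)² + 3))*(3*6) = (0*(4*25 + 3))*18 = (0*(100 + 3))*18 = (0*103)*18 = 0*18 = 0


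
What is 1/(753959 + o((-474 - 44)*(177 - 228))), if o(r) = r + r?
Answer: 1/806795 ≈ 1.2395e-6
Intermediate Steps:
o(r) = 2*r
1/(753959 + o((-474 - 44)*(177 - 228))) = 1/(753959 + 2*((-474 - 44)*(177 - 228))) = 1/(753959 + 2*(-518*(-51))) = 1/(753959 + 2*26418) = 1/(753959 + 52836) = 1/806795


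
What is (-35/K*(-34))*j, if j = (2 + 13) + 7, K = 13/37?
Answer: 968660/13 ≈ 74512.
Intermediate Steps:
K = 13/37 (K = 13*(1/37) = 13/37 ≈ 0.35135)
j = 22 (j = 15 + 7 = 22)
(-35/K*(-34))*j = (-35/13/37*(-34))*22 = (-35*37/13*(-34))*22 = -1295/13*(-34)*22 = (44030/13)*22 = 968660/13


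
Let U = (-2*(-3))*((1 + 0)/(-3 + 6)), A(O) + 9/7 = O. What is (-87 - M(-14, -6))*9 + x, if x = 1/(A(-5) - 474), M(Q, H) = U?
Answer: -2692969/3362 ≈ -801.00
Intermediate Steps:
A(O) = -9/7 + O
U = 2 (U = 6*(1/3) = 6*(1*(⅓)) = 6*(⅓) = 2)
M(Q, H) = 2
x = -7/3362 (x = 1/((-9/7 - 5) - 474) = 1/(-44/7 - 474) = 1/(-3362/7) = -7/3362 ≈ -0.0020821)
(-87 - M(-14, -6))*9 + x = (-87 - 1*2)*9 - 7/3362 = (-87 - 2)*9 - 7/3362 = -89*9 - 7/3362 = -801 - 7/3362 = -2692969/3362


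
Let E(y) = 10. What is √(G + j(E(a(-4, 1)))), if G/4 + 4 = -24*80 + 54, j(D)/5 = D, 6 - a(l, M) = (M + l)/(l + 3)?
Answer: I*√7430 ≈ 86.198*I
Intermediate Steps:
a(l, M) = 6 - (M + l)/(3 + l) (a(l, M) = 6 - (M + l)/(l + 3) = 6 - (M + l)/(3 + l))
j(D) = 5*D
G = -7480 (G = -16 + 4*(-24*80 + 54) = -16 + 4*(-1920 + 54) = -16 + 4*(-1866) = -16 - 7464 = -7480)
√(G + j(E(a(-4, 1)))) = √(-7480 + 5*10) = √(-7480 + 50) = √(-7430) = I*√7430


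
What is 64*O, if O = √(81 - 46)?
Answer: 64*√35 ≈ 378.63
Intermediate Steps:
O = √35 ≈ 5.9161
64*O = 64*√35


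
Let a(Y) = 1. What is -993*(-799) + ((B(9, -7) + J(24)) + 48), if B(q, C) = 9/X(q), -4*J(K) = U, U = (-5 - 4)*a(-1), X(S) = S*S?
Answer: 28564465/36 ≈ 7.9346e+5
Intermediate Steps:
X(S) = S²
U = -9 (U = (-5 - 4)*1 = -9*1 = -9)
J(K) = 9/4 (J(K) = -¼*(-9) = 9/4)
B(q, C) = 9/q² (B(q, C) = 9/(q²) = 9/q²)
-993*(-799) + ((B(9, -7) + J(24)) + 48) = -993*(-799) + ((9/9² + 9/4) + 48) = 793407 + ((9*(1/81) + 9/4) + 48) = 793407 + ((⅑ + 9/4) + 48) = 793407 + (85/36 + 48) = 793407 + 1813/36 = 28564465/36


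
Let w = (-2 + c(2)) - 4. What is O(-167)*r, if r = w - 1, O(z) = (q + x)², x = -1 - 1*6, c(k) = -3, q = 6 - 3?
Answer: -160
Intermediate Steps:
q = 3
x = -7 (x = -1 - 6 = -7)
w = -9 (w = (-2 - 3) - 4 = -5 - 4 = -9)
O(z) = 16 (O(z) = (3 - 7)² = (-4)² = 16)
r = -10 (r = -9 - 1 = -10)
O(-167)*r = 16*(-10) = -160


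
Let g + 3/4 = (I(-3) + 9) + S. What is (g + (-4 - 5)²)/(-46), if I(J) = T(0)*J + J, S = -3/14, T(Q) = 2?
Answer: -2241/1288 ≈ -1.7399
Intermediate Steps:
S = -3/14 (S = -3*1/14 = -3/14 ≈ -0.21429)
I(J) = 3*J (I(J) = 2*J + J = 3*J)
g = -27/28 (g = -¾ + ((3*(-3) + 9) - 3/14) = -¾ + ((-9 + 9) - 3/14) = -¾ + (0 - 3/14) = -¾ - 3/14 = -27/28 ≈ -0.96429)
(g + (-4 - 5)²)/(-46) = (-27/28 + (-4 - 5)²)/(-46) = (-27/28 + (-9)²)*(-1/46) = (-27/28 + 81)*(-1/46) = (2241/28)*(-1/46) = -2241/1288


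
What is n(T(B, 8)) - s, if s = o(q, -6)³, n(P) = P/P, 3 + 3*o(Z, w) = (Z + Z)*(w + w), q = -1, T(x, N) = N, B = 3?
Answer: -342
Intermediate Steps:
o(Z, w) = -1 + 4*Z*w/3 (o(Z, w) = -1 + ((Z + Z)*(w + w))/3 = -1 + ((2*Z)*(2*w))/3 = -1 + (4*Z*w)/3 = -1 + 4*Z*w/3)
n(P) = 1
s = 343 (s = (-1 + (4/3)*(-1)*(-6))³ = (-1 + 8)³ = 7³ = 343)
n(T(B, 8)) - s = 1 - 1*343 = 1 - 343 = -342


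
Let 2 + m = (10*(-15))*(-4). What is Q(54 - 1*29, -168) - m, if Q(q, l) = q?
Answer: -573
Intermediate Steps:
m = 598 (m = -2 + (10*(-15))*(-4) = -2 - 150*(-4) = -2 + 600 = 598)
Q(54 - 1*29, -168) - m = (54 - 1*29) - 1*598 = (54 - 29) - 598 = 25 - 598 = -573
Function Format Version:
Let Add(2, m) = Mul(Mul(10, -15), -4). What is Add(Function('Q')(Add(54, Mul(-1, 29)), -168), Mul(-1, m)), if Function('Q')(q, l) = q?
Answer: -573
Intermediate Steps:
m = 598 (m = Add(-2, Mul(Mul(10, -15), -4)) = Add(-2, Mul(-150, -4)) = Add(-2, 600) = 598)
Add(Function('Q')(Add(54, Mul(-1, 29)), -168), Mul(-1, m)) = Add(Add(54, Mul(-1, 29)), Mul(-1, 598)) = Add(Add(54, -29), -598) = Add(25, -598) = -573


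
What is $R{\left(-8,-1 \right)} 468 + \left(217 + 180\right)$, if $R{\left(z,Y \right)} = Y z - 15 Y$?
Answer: $11161$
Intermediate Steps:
$R{\left(z,Y \right)} = - 15 Y + Y z$
$R{\left(-8,-1 \right)} 468 + \left(217 + 180\right) = - (-15 - 8) 468 + \left(217 + 180\right) = \left(-1\right) \left(-23\right) 468 + 397 = 23 \cdot 468 + 397 = 10764 + 397 = 11161$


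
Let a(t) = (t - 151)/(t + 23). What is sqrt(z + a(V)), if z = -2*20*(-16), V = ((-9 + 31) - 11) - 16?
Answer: sqrt(5682)/3 ≈ 25.126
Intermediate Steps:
V = -5 (V = (22 - 11) - 16 = 11 - 16 = -5)
a(t) = (-151 + t)/(23 + t)
z = 640 (z = -40*(-16) = 640)
sqrt(z + a(V)) = sqrt(640 + (-151 - 5)/(23 - 5)) = sqrt(640 - 156/18) = sqrt(640 + (1/18)*(-156)) = sqrt(640 - 26/3) = sqrt(1894/3) = sqrt(5682)/3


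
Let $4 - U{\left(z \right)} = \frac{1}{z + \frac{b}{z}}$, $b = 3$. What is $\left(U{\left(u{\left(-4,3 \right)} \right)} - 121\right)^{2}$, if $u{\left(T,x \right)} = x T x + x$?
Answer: $\frac{1812800929}{132496} \approx 13682.0$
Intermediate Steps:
$u{\left(T,x \right)} = x + T x^{2}$ ($u{\left(T,x \right)} = T x x + x = T x^{2} + x = x + T x^{2}$)
$U{\left(z \right)} = 4 - \frac{1}{z + \frac{3}{z}}$
$\left(U{\left(u{\left(-4,3 \right)} \right)} - 121\right)^{2} = \left(\frac{12 - 3 \left(1 - 12\right) + 4 \left(3 \left(1 - 12\right)\right)^{2}}{3 + \left(3 \left(1 - 12\right)\right)^{2}} - 121\right)^{2} = \left(\frac{12 - 3 \left(-11\right) + 4 \left(3 \left(-11\right)\right)^{2}}{3 + \left(3 \left(-11\right)\right)^{2}} - 121\right)^{2} = \left(\frac{12 - -33 + 4 \left(-33\right)^{2}}{3 + \left(-33\right)^{2}} - 121\right)^{2} = \left(\frac{12 + 33 + 4 \cdot 1089}{3 + 1089} - 121\right)^{2} = \left(\frac{12 + 33 + 4356}{1092} - 121\right)^{2} = \left(\frac{1}{1092} \cdot 4401 - 121\right)^{2} = \left(\frac{1467}{364} - 121\right)^{2} = \left(- \frac{42577}{364}\right)^{2} = \frac{1812800929}{132496}$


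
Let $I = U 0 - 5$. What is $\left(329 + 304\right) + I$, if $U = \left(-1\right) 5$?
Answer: $628$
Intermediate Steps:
$U = -5$
$I = -5$ ($I = \left(-5\right) 0 - 5 = 0 - 5 = -5$)
$\left(329 + 304\right) + I = \left(329 + 304\right) - 5 = 633 - 5 = 628$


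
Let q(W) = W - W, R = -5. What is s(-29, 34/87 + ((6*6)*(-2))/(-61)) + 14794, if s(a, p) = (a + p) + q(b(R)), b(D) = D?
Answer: 78366193/5307 ≈ 14767.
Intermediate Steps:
q(W) = 0
s(a, p) = a + p (s(a, p) = (a + p) + 0 = a + p)
s(-29, 34/87 + ((6*6)*(-2))/(-61)) + 14794 = (-29 + (34/87 + ((6*6)*(-2))/(-61))) + 14794 = (-29 + (34*(1/87) + (36*(-2))*(-1/61))) + 14794 = (-29 + (34/87 - 72*(-1/61))) + 14794 = (-29 + (34/87 + 72/61)) + 14794 = (-29 + 8338/5307) + 14794 = -145565/5307 + 14794 = 78366193/5307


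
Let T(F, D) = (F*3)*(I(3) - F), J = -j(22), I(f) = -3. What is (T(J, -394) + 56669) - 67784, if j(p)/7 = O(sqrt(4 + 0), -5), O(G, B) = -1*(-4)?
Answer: -13215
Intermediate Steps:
O(G, B) = 4
j(p) = 28 (j(p) = 7*4 = 28)
J = -28 (J = -1*28 = -28)
T(F, D) = 3*F*(-3 - F) (T(F, D) = (F*3)*(-3 - F) = (3*F)*(-3 - F) = 3*F*(-3 - F))
(T(J, -394) + 56669) - 67784 = (-3*(-28)*(3 - 28) + 56669) - 67784 = (-3*(-28)*(-25) + 56669) - 67784 = (-2100 + 56669) - 67784 = 54569 - 67784 = -13215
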